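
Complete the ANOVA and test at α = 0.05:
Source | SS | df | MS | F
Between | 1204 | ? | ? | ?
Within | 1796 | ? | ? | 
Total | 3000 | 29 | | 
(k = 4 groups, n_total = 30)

df_between = 3, df_within = 26. MS_between = 401.33, MS_within = 69.08. F = 5.81, F_crit ≈ 2.975. Reject H₀.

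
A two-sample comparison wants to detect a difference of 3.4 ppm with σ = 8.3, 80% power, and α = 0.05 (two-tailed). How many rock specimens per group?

n per group = 2(z_α/2 + z_β)²σ²/d² = 2×(1.96 + 0.84)²×8.3²/3.4² = 93.4 → n = 94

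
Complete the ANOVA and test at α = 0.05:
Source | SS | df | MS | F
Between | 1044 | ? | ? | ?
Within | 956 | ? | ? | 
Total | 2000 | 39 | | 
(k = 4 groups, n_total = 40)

df_between = 3, df_within = 36. MS_between = 348.0, MS_within = 26.56. F = 13.105, F_crit ≈ 2.866. Reject H₀.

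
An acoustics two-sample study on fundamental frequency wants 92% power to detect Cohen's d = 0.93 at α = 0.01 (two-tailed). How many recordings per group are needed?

z_{α/2} = 2.576, z_β = Φ⁻¹(0.92) = 1.405. For large effect (d = 0.93): n per group = 2(z_{α/2} + z_β)²/d² = 2(2.576 + 1.405)²/0.93² = 36.6 → 37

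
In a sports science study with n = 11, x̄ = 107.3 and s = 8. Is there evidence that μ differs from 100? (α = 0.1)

t = (x̄ - μ₀)/(s/√n) = (107.3 - 100)/(8/√11) = 3.026. df = 10, critical t = ±1.812. Reject H₀.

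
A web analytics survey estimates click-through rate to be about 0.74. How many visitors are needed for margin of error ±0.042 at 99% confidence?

n = z²p(1-p)/E² = 2.576²×0.74×0.26/0.042² = 723.8 → n = 724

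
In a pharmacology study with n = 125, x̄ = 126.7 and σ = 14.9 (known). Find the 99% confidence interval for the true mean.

CI = x̄ ± z*(σ/√n) = 126.7 ± 2.576(14.9/√125) = 126.7 ± 3.43 = (123.27, 130.13)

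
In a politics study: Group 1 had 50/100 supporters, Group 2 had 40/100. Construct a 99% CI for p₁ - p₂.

p̂₁ = 0.5, p̂₂ = 0.4. Difference = 0.1. CI = (-0.08, 0.28)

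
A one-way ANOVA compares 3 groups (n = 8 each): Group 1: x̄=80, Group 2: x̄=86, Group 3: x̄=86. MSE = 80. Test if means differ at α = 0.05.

Grand mean = 84.0. SS_between = 192.0, MS_between = 96.0. F = 1.2, F_crit ≈ 3.467. Fail to reject H₀.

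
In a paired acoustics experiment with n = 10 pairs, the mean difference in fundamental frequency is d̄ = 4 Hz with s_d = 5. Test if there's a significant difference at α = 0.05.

t = d̄/(s_d/√n) = 4/(5/√10) = 2.53. df = 9, critical t = ±2.262. Reject H₀.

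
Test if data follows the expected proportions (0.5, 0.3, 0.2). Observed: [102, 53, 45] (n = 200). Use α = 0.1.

Expected: [100.0, 60.0, 40.0]. χ² = 1.482. df = 2, critical = 4.605. Fail to reject H₀.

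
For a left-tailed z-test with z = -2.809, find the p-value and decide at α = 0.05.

p = P(Z < -2.809) = Φ(-2.809) ≈ 0.0025. Since p < 0.05, reject H₀ (significant) at α = 0.05.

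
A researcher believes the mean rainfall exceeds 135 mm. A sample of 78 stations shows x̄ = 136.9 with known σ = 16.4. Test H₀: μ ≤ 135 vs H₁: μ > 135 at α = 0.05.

z = 1.023. Critical value: 1.645. Fail to reject H₀.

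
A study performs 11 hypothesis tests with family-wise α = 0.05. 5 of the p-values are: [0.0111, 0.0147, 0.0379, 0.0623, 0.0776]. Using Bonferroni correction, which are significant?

Bonferroni α = 0.05/11 = 0.00455. None of the given p-values are significant.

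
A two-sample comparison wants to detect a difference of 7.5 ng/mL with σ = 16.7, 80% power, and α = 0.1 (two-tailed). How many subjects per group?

n per group = 2(z_α/2 + z_β)²σ²/d² = 2×(1.645 + 0.84)²×16.7²/7.5² = 61.2 → n = 62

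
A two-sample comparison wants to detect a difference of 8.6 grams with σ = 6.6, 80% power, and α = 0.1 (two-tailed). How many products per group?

n per group = 2(z_α/2 + z_β)²σ²/d² = 2×(1.645 + 0.84)²×6.6²/8.6² = 7.3 → n = 8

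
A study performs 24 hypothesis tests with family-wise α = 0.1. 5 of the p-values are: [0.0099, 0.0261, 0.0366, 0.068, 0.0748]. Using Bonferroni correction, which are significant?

Bonferroni α = 0.1/24 = 0.00417. None of the given p-values are significant.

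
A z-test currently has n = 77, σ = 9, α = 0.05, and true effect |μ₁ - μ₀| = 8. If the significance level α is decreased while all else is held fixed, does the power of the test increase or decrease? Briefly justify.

Power decreases: a smaller α raises the critical value, so less of the H₁ sampling distribution falls in the rejection region.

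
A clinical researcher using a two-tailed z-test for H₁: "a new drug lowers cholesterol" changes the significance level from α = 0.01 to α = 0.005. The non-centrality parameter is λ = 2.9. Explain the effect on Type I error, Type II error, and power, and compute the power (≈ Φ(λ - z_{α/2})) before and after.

Decreasing α from 0.01 to 0.005:
• Type I error rate decreases (α is the Type I rate by definition).
• Critical value moves from z_{α/2} = 2.576 to 2.807, so power = Φ(λ - z_{α/2}) goes from Φ(2.9 - 2.576) = 0.627 to Φ(2.9 - 2.807) = 0.537.
• Type II error rate β = 1 - power therefore increases (0.373 → 0.463).
Appropriate when false positives are costly — here, approving an ineffective drug — patients take a useless medication and may skip effective alternatives.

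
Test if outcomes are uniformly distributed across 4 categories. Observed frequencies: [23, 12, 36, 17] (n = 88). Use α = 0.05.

Expected = 22 each. χ² = Σ(O-E)²/E = 14.636. df = 3, critical value = 7.815. Reject H₀.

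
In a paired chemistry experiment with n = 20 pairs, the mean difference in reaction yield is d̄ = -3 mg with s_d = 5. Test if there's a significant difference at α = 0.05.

t = d̄/(s_d/√n) = -3/(5/√20) = -2.683. df = 19, critical t = ±2.093. Reject H₀.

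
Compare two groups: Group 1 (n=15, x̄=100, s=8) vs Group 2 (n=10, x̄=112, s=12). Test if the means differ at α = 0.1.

Pooled sp = 9.76. t = -3.011, df = 23. Critical t = ±1.714. Reject H₀.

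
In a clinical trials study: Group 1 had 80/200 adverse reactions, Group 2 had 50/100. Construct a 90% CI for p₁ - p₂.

p̂₁ = 0.4, p̂₂ = 0.5. Difference = -0.1. CI = (-0.2, 0.0)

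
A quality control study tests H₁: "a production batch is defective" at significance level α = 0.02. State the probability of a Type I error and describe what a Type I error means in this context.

P(Type I error) = α = 0.02. A Type I error is rejecting H₀ when H₀ is actually true (false positive) — here, concluding that a production batch is defective when in fact this is not the case. Consequence: scrapping a good batch — wasted material and cost for no reason.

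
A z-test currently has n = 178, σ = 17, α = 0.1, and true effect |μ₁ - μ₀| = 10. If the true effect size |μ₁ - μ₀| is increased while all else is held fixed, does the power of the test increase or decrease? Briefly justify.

Power increases: a larger true effect increases the non-centrality λ = |μ₁ - μ₀|/(σ/√n).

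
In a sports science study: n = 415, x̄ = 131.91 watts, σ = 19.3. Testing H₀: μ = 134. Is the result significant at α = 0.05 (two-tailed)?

z = (131.91 - 134)/(19.3/√415) = -2.206. Since |z| > 1.96, significant at α = 0.05.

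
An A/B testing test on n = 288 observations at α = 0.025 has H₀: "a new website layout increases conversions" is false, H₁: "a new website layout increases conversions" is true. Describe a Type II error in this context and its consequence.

Type II error: failing to reject H₀ when it is false — concluding that a new website layout increases conversions is not supported when in fact it is. Consequence: discarding a layout that would have improved conversions — lost revenue.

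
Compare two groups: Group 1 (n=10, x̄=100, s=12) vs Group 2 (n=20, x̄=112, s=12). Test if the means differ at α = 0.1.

Pooled sp = 12.0. t = -2.582, df = 28. Critical t = ±1.701. Reject H₀.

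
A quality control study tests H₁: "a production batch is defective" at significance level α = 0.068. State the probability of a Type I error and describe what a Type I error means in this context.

P(Type I error) = α = 0.068. A Type I error is rejecting H₀ when H₀ is actually true (false positive) — here, concluding that a production batch is defective when in fact this is not the case. Consequence: scrapping a good batch — wasted material and cost for no reason.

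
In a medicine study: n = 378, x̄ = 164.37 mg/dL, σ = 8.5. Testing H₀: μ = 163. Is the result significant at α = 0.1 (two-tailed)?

z = (164.37 - 163)/(8.5/√378) = 3.134. Since |z| > 1.645, significant at α = 0.1.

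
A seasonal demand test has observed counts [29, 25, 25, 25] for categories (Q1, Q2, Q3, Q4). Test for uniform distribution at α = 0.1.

Expected = 26 each. χ² = Σ(O-E)²/E = 0.462. df = 3, critical value = 6.251. Fail to reject H₀.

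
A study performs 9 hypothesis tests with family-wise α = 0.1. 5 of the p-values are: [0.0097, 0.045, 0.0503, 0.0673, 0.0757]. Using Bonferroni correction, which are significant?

Bonferroni α = 0.1/9 = 0.01111. Significant p-values: [0.0097]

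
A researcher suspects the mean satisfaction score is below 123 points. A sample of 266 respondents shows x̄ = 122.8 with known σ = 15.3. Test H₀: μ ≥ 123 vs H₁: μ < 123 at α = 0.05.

z = -0.213. Critical value: -1.645. Fail to reject H₀.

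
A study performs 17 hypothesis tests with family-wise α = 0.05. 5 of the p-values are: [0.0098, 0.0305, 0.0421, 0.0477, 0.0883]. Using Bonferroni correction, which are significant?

Bonferroni α = 0.05/17 = 0.00294. None of the given p-values are significant.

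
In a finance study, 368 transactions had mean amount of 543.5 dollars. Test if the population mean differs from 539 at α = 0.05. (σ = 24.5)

z = (x̄ - μ₀)/(σ/√n) = (543.5 - 539)/(24.5/√368) = 3.523. Critical value: ±1.96. Since |3.523| > 1.96, Reject H₀.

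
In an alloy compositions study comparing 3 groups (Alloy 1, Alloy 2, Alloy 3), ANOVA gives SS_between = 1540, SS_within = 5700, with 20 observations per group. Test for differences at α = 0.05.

df_between = 2, df_within = 57. F = MS_between/MS_within = 770.0/100.0 = 7.7. F_crit ≈ 3.159. Reject H₀. At least one mean differs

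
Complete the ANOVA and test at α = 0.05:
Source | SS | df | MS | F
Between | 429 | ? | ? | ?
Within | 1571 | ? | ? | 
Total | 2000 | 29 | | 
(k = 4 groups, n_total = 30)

df_between = 3, df_within = 26. MS_between = 143.0, MS_within = 60.42. F = 2.367, F_crit ≈ 2.975. Fail to reject H₀.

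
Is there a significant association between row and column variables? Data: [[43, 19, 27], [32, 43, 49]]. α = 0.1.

χ² = 11.841. df = 2, critical = 4.605. Reject H₀. Variables are dependent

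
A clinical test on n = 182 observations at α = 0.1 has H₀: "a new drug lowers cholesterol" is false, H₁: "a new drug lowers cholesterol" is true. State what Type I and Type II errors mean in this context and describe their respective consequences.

Type I (false positive): concluding that a new drug lowers cholesterol when it is not — approving an ineffective drug — patients take a useless medication and may skip effective alternatives. Type II (false negative): failing to conclude that a new drug lowers cholesterol when it is — shelving an effective drug — patients miss out on a treatment that would have helped. Which is costlier depends on domain priorities and is a judgement call rather than a statistical fact.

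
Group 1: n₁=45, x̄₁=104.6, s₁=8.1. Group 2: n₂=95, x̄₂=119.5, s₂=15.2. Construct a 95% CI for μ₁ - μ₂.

Difference = -14.9. SE = √(8.1²/45 + 15.2²/95) = 1.972. CI = (-18.77, -11.03)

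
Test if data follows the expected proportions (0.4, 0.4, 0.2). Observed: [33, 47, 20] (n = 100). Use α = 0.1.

Expected: [40.0, 40.0, 20.0]. χ² = 2.45. df = 2, critical = 4.605. Fail to reject H₀.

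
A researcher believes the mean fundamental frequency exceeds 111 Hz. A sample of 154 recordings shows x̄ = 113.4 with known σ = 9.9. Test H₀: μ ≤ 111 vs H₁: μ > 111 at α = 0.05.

z = 3.008. Critical value: 1.645. Reject H₀.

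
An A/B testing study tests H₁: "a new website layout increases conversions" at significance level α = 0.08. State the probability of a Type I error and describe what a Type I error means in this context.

P(Type I error) = α = 0.08. A Type I error is rejecting H₀ when H₀ is actually true (false positive) — here, concluding that a new website layout increases conversions when in fact this is not the case. Consequence: rolling out a layout that doesn't actually help — wasted engineering effort.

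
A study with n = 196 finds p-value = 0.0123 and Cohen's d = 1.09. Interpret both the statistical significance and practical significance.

Statistically significant (p = 0.0123 < 0.05). Cohen's d = 1.09 indicates a large effect size. Both statistical and practical significance should be considered.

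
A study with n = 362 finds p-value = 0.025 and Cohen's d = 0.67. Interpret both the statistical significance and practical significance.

Statistically significant (p = 0.025 < 0.05). Cohen's d = 0.67 indicates a medium effect size. Both statistical and practical significance should be considered.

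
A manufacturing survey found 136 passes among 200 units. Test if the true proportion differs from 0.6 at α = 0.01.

p̂ = 0.68, p₀ = 0.6. z = (p̂ - p₀)/√(p₀(1-p₀)/n) = 2.309. Critical: ±2.576. Fail to reject H₀.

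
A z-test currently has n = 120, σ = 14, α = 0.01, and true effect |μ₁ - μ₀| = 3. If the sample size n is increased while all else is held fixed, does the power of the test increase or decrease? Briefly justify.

Power increases: a larger n shrinks the standard error σ/√n, moving the sampling distribution under H₁ further from the critical value.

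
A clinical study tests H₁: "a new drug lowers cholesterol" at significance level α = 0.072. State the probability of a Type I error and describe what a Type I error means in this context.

P(Type I error) = α = 0.072. A Type I error is rejecting H₀ when H₀ is actually true (false positive) — here, concluding that a new drug lowers cholesterol when in fact this is not the case. Consequence: approving an ineffective drug — patients take a useless medication and may skip effective alternatives.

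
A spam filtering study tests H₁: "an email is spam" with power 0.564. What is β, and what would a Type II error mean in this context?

β = 1 - power = 1 - 0.564 = 0.436. A Type II error is failing to reject H₀ when H₀ is false (false negative) — here, failing to conclude that an email is spam when in fact it is true. Consequence: a spam email lands in the inbox.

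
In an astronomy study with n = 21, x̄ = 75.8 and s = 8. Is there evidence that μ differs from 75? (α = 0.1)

t = (x̄ - μ₀)/(s/√n) = (75.8 - 75)/(8/√21) = 0.458. df = 20, critical t = ±1.725. Fail to reject H₀.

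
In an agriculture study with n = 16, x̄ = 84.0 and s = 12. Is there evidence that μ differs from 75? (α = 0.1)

t = (x̄ - μ₀)/(s/√n) = (84.0 - 75)/(12/√16) = 3.0. df = 15, critical t = ±1.753. Reject H₀.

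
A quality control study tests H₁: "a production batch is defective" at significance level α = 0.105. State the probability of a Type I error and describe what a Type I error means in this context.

P(Type I error) = α = 0.105. A Type I error is rejecting H₀ when H₀ is actually true (false positive) — here, concluding that a production batch is defective when in fact this is not the case. Consequence: scrapping a good batch — wasted material and cost for no reason.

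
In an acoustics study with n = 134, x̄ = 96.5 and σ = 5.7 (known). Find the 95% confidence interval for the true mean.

CI = x̄ ± z*(σ/√n) = 96.5 ± 1.96(5.7/√134) = 96.5 ± 0.97 = (95.53, 97.47)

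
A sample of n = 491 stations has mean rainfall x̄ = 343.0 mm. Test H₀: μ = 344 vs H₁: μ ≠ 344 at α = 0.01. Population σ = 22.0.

z = (x̄ - μ₀)/(σ/√n) = (343.0 - 344)/(22.0/√491) = -1.007. Critical value: ±2.576. Since |-1.007| ≤ 2.576, Fail to reject H₀.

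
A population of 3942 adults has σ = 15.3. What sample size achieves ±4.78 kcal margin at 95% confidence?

Without FPC: n₀ = (1.96×15.3/4.78)² = 39.359. With FPC: n = n₀N/(n₀+N-1) = 39.0 → n = 39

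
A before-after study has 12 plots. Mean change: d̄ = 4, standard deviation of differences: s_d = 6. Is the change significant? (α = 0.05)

t = d̄/(s_d/√n) = 4/(6/√12) = 2.309. df = 11, critical t = ±2.201. Reject H₀.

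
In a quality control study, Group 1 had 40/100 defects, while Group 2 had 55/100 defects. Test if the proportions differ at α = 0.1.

p̂₁ = 0.4, p̂₂ = 0.55, pooled p̂ = 0.475. z = -2.124. Critical: ±1.645. Reject H₀.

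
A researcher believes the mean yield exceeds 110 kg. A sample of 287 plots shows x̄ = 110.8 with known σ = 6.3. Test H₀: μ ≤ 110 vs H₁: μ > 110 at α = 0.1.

z = 2.151. Critical value: 1.28. Reject H₀.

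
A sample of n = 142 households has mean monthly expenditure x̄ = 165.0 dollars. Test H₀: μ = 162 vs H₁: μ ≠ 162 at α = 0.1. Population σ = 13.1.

z = (x̄ - μ₀)/(σ/√n) = (165.0 - 162)/(13.1/√142) = 2.729. Critical value: ±1.645. Since |2.729| > 1.645, Reject H₀.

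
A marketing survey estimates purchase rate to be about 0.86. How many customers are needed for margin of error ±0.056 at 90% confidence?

n = z²p(1-p)/E² = 1.645²×0.86×0.14/0.056² = 103.9 → n = 104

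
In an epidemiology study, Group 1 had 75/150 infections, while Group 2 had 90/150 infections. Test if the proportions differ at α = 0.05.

p̂₁ = 0.5, p̂₂ = 0.6, pooled p̂ = 0.55. z = -1.741. Critical: ±1.96. Fail to reject H₀.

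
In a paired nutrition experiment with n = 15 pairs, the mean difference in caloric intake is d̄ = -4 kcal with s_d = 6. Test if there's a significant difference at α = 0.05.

t = d̄/(s_d/√n) = -4/(6/√15) = -2.582. df = 14, critical t = ±2.145. Reject H₀.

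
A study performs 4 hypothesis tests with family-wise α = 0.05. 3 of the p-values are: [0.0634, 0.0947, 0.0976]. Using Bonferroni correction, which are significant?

Bonferroni α = 0.05/4 = 0.0125. None of the given p-values are significant.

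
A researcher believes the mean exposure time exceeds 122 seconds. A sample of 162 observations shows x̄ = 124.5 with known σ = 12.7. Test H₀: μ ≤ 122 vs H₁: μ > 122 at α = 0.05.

z = 2.505. Critical value: 1.645. Reject H₀.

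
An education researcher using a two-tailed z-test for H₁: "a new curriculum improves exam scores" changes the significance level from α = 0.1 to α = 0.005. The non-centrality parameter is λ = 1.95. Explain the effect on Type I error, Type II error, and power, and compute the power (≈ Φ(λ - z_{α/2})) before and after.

Decreasing α from 0.1 to 0.005:
• Type I error rate decreases (α is the Type I rate by definition).
• Critical value moves from z_{α/2} = 1.645 to 2.807, so power = Φ(λ - z_{α/2}) goes from Φ(1.95 - 1.645) = 0.62 to Φ(1.95 - 2.807) = 0.196.
• Type II error rate β = 1 - power therefore increases (0.38 → 0.804).
Appropriate when false positives are costly — here, adopting a curriculum that gives no real benefit — disruption for nothing.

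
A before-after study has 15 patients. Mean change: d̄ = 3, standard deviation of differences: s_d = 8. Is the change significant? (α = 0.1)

t = d̄/(s_d/√n) = 3/(8/√15) = 1.452. df = 14, critical t = ±1.761. Fail to reject H₀.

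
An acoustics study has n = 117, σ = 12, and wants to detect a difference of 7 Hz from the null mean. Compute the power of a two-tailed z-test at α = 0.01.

SE = σ/√n = 12/√117 = 1.109. Non-centrality λ = d/SE = 7/1.109 = 6.31. Power ≈ Φ(λ - z_{α/2}) = Φ(6.31 - 2.576) = Φ(3.734) = 1.0.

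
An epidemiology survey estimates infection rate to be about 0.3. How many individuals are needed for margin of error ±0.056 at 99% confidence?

n = z²p(1-p)/E² = 2.576²×0.3×0.7/0.056² = 444.4 → n = 445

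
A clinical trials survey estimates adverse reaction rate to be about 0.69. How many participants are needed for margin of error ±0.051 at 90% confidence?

n = z²p(1-p)/E² = 1.645²×0.69×0.31/0.051² = 222.5 → n = 223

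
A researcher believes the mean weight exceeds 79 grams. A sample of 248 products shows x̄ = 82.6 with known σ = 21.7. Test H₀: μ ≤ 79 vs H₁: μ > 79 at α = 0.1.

z = 2.613. Critical value: 1.28. Reject H₀.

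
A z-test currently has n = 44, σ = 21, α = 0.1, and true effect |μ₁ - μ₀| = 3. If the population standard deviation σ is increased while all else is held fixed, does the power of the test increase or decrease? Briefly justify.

Power decreases: a larger σ inflates the standard error σ/√n, pulling the sampling distribution under H₁ back toward the critical value.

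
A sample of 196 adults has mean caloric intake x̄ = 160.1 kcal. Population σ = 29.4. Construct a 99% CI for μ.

CI = x̄ ± z*(σ/√n) = 160.1 ± 2.576(29.4/√196) = 160.1 ± 5.41 = (154.69, 165.51)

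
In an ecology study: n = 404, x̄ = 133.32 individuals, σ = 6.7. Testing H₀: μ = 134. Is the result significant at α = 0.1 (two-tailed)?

z = (133.32 - 134)/(6.7/√404) = -2.04. Since |z| > 1.645, significant at α = 0.1.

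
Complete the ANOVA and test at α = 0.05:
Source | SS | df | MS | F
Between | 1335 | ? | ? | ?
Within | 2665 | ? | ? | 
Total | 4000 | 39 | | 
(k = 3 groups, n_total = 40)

df_between = 2, df_within = 37. MS_between = 667.5, MS_within = 72.03. F = 9.267, F_crit ≈ 3.252. Reject H₀.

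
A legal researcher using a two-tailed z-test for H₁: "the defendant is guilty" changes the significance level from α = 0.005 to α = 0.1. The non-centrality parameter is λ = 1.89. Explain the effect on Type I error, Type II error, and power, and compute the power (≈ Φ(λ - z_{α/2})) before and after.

Increasing α from 0.005 to 0.1:
• Type I error rate increases (α is the Type I rate by definition).
• Critical value moves from z_{α/2} = 2.807 to 1.645, so power = Φ(λ - z_{α/2}) goes from Φ(1.89 - 2.807) = 0.18 to Φ(1.89 - 1.645) = 0.597.
• Type II error rate β = 1 - power therefore decreases (0.82 → 0.403).
Appropriate when false negatives are costly — here, acquitting a guilty person.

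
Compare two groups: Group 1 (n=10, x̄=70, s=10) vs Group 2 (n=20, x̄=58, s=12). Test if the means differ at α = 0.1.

Pooled sp = 11.4. t = 2.719, df = 28. Critical t = ±1.701. Reject H₀.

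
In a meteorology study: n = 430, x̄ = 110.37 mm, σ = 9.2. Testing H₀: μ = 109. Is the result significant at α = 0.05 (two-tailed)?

z = (110.37 - 109)/(9.2/√430) = 3.088. Since |z| > 1.96, significant at α = 0.05.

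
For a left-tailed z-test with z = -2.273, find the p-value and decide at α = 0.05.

p = P(Z < -2.273) = Φ(-2.273) ≈ 0.0115. Since p < 0.05, reject H₀ (significant) at α = 0.05.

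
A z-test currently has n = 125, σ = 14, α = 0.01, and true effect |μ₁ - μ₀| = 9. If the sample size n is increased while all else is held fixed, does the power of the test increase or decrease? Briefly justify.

Power increases: a larger n shrinks the standard error σ/√n, moving the sampling distribution under H₁ further from the critical value.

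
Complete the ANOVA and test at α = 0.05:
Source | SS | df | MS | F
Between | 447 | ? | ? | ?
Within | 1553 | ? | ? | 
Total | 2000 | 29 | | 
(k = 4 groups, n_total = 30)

df_between = 3, df_within = 26. MS_between = 149.0, MS_within = 59.73. F = 2.495, F_crit ≈ 2.975. Fail to reject H₀.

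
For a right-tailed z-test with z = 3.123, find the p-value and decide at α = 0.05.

p = P(Z > 3.123) = 1 - Φ(3.123) ≈ 0.0009. Since p < 0.05, reject H₀ (significant) at α = 0.05.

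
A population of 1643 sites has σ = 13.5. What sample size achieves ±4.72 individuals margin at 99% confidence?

Without FPC: n₀ = (2.576×13.5/4.72)² = 54.284. With FPC: n = n₀N/(n₀+N-1) = 52.6 → n = 53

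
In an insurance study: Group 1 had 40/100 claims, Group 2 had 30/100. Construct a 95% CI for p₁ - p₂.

p̂₁ = 0.4, p̂₂ = 0.3. Difference = 0.1. CI = (-0.031, 0.231)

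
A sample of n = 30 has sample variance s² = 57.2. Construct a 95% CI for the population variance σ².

df = 29. χ²_{0.025} = 45.722, χ²_{0.975} = 16.047. CI for σ² = ((n-1)s²/χ²_{α/2}, (n-1)s²/χ²_{1-α/2}) = (29·57.2/45.722, 29·57.2/16.047) = (36.28, 103.37)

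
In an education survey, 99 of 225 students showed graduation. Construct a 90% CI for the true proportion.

p̂ = 0.44. CI = p̂ ± z*√(p̂(1-p̂)/n) = (0.386, 0.494)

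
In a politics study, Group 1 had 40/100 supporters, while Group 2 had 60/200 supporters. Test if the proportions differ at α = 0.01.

p̂₁ = 0.4, p̂₂ = 0.3, pooled p̂ = 0.333. z = 1.732. Critical: ±2.576. Fail to reject H₀.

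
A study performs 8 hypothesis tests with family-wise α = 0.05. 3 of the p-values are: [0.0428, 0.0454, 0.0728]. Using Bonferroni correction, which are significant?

Bonferroni α = 0.05/8 = 0.00625. None of the given p-values are significant.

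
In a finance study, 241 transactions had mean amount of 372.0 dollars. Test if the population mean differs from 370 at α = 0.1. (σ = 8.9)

z = (x̄ - μ₀)/(σ/√n) = (372.0 - 370)/(8.9/√241) = 3.489. Critical value: ±1.645. Since |3.489| > 1.645, Reject H₀.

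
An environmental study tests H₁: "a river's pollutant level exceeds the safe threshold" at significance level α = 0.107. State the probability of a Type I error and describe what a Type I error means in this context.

P(Type I error) = α = 0.107. A Type I error is rejecting H₀ when H₀ is actually true (false positive) — here, concluding that a river's pollutant level exceeds the safe threshold when in fact this is not the case. Consequence: shutting down a compliant factory unnecessarily.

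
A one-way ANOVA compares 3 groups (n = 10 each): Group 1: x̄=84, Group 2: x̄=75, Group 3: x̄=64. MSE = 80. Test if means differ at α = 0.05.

Grand mean = 74.33. SS_between = 2006.67, MS_between = 1003.33. F = 12.542, F_crit ≈ 3.354. Reject H₀.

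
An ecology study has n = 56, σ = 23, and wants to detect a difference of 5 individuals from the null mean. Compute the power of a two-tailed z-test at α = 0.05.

SE = σ/√n = 23/√56 = 3.074. Non-centrality λ = d/SE = 5/3.074 = 1.627. Power ≈ Φ(λ - z_{α/2}) = Φ(1.627 - 1.96) = Φ(-0.333) = 0.369.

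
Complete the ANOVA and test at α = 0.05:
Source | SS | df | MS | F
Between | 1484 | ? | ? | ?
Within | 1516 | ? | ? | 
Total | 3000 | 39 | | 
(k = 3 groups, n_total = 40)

df_between = 2, df_within = 37. MS_between = 742.0, MS_within = 40.97. F = 18.109, F_crit ≈ 3.252. Reject H₀.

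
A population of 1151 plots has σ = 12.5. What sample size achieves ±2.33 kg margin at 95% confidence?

Without FPC: n₀ = (1.96×12.5/2.33)² = 110.566. With FPC: n = n₀N/(n₀+N-1) = 101.0 → n = 101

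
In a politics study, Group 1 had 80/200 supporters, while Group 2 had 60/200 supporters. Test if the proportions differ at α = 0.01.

p̂₁ = 0.4, p̂₂ = 0.3, pooled p̂ = 0.35. z = 2.097. Critical: ±2.576. Fail to reject H₀.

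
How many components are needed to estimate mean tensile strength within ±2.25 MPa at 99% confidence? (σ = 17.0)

n = (z*σ/E)² = (2.576×17.0/2.25)² = 378.8 → n = 379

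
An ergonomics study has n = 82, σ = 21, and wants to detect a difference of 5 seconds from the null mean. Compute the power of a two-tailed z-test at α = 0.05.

SE = σ/√n = 21/√82 = 2.319. Non-centrality λ = d/SE = 5/2.319 = 2.156. Power ≈ Φ(λ - z_{α/2}) = Φ(2.156 - 1.96) = Φ(0.196) = 0.578.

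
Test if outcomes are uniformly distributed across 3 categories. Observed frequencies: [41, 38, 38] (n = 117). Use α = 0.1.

Expected = 39 each. χ² = Σ(O-E)²/E = 0.154. df = 2, critical value = 4.605. Fail to reject H₀.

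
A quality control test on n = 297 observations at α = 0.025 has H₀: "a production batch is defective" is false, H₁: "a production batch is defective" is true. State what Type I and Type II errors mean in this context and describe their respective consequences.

Type I (false positive): concluding that a production batch is defective when it is not — scrapping a good batch — wasted material and cost for no reason. Type II (false negative): failing to conclude that a production batch is defective when it is — shipping a defective batch — faulty products reach customers. Which is costlier depends on domain priorities and is a judgement call rather than a statistical fact.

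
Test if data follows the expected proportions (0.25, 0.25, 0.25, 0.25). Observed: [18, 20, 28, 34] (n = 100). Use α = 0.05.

Expected: [25.0, 25.0, 25.0, 25.0]. χ² = 6.56. df = 3, critical = 7.815. Fail to reject H₀.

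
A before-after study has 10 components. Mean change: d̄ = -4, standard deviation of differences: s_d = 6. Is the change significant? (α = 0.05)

t = d̄/(s_d/√n) = -4/(6/√10) = -2.108. df = 9, critical t = ±2.262. Fail to reject H₀.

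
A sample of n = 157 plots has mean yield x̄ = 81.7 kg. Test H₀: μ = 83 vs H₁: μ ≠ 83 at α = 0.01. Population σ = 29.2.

z = (x̄ - μ₀)/(σ/√n) = (81.7 - 83)/(29.2/√157) = -0.558. Critical value: ±2.576. Since |-0.558| ≤ 2.576, Fail to reject H₀.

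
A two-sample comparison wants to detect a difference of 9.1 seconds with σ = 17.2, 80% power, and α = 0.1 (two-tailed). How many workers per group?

n per group = 2(z_α/2 + z_β)²σ²/d² = 2×(1.645 + 0.84)²×17.2²/9.1² = 44.1 → n = 45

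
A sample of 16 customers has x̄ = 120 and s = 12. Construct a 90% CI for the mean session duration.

CI = x̄ ± t*(s/√n) = 120 ± 1.753(12/√16) = (114.74, 125.26)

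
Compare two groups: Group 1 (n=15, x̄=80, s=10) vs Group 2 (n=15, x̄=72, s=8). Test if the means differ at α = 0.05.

Pooled sp = 9.06. t = 2.419, df = 28. Critical t = ±2.048. Reject H₀.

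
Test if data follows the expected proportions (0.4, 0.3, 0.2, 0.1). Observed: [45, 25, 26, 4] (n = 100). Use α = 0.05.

Expected: [40.0, 30.0, 20.0, 10.0]. χ² = 6.858. df = 3, critical = 7.815. Fail to reject H₀.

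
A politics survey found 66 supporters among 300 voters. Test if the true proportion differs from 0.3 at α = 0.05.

p̂ = 0.22, p₀ = 0.3. z = (p̂ - p₀)/√(p₀(1-p₀)/n) = -3.024. Critical: ±1.96. Reject H₀.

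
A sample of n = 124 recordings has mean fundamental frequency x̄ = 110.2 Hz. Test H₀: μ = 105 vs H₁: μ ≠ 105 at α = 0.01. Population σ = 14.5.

z = (x̄ - μ₀)/(σ/√n) = (110.2 - 105)/(14.5/√124) = 3.993. Critical value: ±2.576. Since |3.993| > 2.576, Reject H₀.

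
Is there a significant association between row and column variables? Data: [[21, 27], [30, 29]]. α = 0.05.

χ² = 0.534. df = 1, critical = 3.841. Fail to reject H₀. No evidence of dependence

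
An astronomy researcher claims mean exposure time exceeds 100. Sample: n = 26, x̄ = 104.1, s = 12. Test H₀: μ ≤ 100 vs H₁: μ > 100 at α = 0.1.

t = (104.1 - 100)/(12/√26) = 1.742, df = 25. Critical t = 1.316. Reject H₀.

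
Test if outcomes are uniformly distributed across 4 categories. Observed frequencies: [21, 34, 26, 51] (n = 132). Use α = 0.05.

Expected = 33 each. χ² = Σ(O-E)²/E = 15.697. df = 3, critical value = 7.815. Reject H₀.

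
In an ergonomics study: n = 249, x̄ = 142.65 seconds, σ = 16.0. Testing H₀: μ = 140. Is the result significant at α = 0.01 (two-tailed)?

z = (142.65 - 140)/(16.0/√249) = 2.614. Since |z| > 2.576, significant at α = 0.01.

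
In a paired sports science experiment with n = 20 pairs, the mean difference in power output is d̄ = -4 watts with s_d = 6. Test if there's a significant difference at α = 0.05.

t = d̄/(s_d/√n) = -4/(6/√20) = -2.981. df = 19, critical t = ±2.093. Reject H₀.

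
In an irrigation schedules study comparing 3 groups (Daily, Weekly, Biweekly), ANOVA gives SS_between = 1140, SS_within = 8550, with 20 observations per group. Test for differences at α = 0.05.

df_between = 2, df_within = 57. F = MS_between/MS_within = 570.0/150.0 = 3.8. F_crit ≈ 3.159. Reject H₀. At least one mean differs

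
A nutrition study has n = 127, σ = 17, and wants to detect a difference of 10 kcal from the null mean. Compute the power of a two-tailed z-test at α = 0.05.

SE = σ/√n = 17/√127 = 1.509. Non-centrality λ = d/SE = 10/1.509 = 6.629. Power ≈ Φ(λ - z_{α/2}) = Φ(6.629 - 1.96) = Φ(4.669) = 1.0.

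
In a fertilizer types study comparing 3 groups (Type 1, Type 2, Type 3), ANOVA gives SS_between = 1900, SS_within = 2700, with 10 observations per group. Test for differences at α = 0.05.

df_between = 2, df_within = 27. F = MS_between/MS_within = 950.0/100.0 = 9.5. F_crit ≈ 3.354. Reject H₀. At least one mean differs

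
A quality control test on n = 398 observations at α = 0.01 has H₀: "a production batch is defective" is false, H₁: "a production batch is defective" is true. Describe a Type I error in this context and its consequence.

Type I error: rejecting H₀ when it is true — concluding that a production batch is defective when in fact it is not. Consequence: scrapping a good batch — wasted material and cost for no reason.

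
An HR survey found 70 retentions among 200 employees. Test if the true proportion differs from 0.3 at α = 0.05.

p̂ = 0.35, p₀ = 0.3. z = (p̂ - p₀)/√(p₀(1-p₀)/n) = 1.543. Critical: ±1.96. Fail to reject H₀.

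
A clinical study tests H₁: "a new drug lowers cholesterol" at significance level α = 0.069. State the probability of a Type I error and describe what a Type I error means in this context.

P(Type I error) = α = 0.069. A Type I error is rejecting H₀ when H₀ is actually true (false positive) — here, concluding that a new drug lowers cholesterol when in fact this is not the case. Consequence: approving an ineffective drug — patients take a useless medication and may skip effective alternatives.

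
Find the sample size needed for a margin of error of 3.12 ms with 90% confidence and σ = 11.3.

n = (z*σ/E)² = (1.645×11.3/3.12)² = 35.5 → n = 36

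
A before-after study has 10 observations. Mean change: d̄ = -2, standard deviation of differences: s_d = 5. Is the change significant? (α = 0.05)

t = d̄/(s_d/√n) = -2/(5/√10) = -1.265. df = 9, critical t = ±2.262. Fail to reject H₀.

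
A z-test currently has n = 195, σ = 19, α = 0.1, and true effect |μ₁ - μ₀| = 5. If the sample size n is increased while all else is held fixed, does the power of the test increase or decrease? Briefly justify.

Power increases: a larger n shrinks the standard error σ/√n, moving the sampling distribution under H₁ further from the critical value.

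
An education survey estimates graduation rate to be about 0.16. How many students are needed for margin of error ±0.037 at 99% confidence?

n = z²p(1-p)/E² = 2.576²×0.16×0.84/0.037² = 651.5 → n = 652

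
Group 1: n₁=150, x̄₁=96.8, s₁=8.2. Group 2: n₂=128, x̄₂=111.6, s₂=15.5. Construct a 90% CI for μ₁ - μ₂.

Difference = -14.8. SE = √(8.2²/150 + 15.5²/128) = 1.525. CI = (-17.31, -12.29)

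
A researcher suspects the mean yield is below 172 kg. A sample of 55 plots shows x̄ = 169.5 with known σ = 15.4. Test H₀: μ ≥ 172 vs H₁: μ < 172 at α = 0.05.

z = -1.204. Critical value: -1.645. Fail to reject H₀.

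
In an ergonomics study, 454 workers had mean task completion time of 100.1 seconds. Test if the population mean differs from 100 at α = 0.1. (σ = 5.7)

z = (x̄ - μ₀)/(σ/√n) = (100.1 - 100)/(5.7/√454) = 0.374. Critical value: ±1.645. Since |0.374| ≤ 1.645, Fail to reject H₀.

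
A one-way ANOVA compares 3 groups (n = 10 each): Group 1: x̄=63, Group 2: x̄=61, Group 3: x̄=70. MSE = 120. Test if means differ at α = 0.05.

Grand mean = 64.67. SS_between = 446.67, MS_between = 223.33. F = 1.861, F_crit ≈ 3.354. Fail to reject H₀.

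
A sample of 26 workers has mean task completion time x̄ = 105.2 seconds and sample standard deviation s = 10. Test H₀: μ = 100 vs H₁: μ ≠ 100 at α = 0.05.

t = (x̄ - μ₀)/(s/√n) = (105.2 - 100)/(10/√26) = 2.651. df = 25, critical t = ±2.06. Reject H₀.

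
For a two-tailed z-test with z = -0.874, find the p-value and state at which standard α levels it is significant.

p = 2·P(Z > |-0.874|) = 2·(1 - Φ(0.874)) ≈ 0.3821. Not significant at any standard level.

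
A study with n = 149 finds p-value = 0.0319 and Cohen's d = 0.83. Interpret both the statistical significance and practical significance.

Statistically significant (p = 0.0319 < 0.05). Cohen's d = 0.83 indicates a large effect size. Both statistical and practical significance should be considered.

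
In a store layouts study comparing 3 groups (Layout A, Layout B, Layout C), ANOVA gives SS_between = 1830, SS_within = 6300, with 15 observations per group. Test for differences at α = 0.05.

df_between = 2, df_within = 42. F = MS_between/MS_within = 915.0/150.0 = 6.1. F_crit ≈ 3.22. Reject H₀. At least one mean differs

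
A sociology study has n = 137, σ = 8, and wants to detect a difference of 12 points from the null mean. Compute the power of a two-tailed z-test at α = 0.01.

SE = σ/√n = 8/√137 = 0.683. Non-centrality λ = d/SE = 12/0.683 = 17.557. Power ≈ Φ(λ - z_{α/2}) = Φ(17.557 - 2.576) = Φ(14.981) = 1.0.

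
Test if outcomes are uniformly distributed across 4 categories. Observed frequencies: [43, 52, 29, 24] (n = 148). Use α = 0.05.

Expected = 37 each. χ² = Σ(O-E)²/E = 13.351. df = 3, critical value = 7.815. Reject H₀.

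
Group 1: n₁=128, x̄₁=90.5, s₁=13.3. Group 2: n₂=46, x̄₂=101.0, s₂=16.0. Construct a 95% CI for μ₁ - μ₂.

Difference = -10.5. SE = √(13.3²/128 + 16.0²/46) = 2.636. CI = (-15.67, -5.33)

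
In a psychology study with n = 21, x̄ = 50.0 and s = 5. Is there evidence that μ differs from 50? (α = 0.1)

t = (x̄ - μ₀)/(s/√n) = (50.0 - 50)/(5/√21) = 0.0. df = 20, critical t = ±1.725. Fail to reject H₀.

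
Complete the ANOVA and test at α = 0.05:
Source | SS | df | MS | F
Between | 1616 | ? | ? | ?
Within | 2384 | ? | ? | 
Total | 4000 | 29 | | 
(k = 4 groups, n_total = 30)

df_between = 3, df_within = 26. MS_between = 538.67, MS_within = 91.69. F = 5.875, F_crit ≈ 2.975. Reject H₀.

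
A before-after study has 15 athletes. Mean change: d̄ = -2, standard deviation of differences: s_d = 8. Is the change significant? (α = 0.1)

t = d̄/(s_d/√n) = -2/(8/√15) = -0.968. df = 14, critical t = ±1.761. Fail to reject H₀.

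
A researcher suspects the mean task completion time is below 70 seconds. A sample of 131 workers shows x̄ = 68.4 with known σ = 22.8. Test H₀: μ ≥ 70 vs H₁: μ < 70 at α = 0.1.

z = -0.803. Critical value: -1.28. Fail to reject H₀.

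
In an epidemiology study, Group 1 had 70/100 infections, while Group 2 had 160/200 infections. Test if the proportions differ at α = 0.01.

p̂₁ = 0.7, p̂₂ = 0.8, pooled p̂ = 0.767. z = -1.93. Critical: ±2.576. Fail to reject H₀.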